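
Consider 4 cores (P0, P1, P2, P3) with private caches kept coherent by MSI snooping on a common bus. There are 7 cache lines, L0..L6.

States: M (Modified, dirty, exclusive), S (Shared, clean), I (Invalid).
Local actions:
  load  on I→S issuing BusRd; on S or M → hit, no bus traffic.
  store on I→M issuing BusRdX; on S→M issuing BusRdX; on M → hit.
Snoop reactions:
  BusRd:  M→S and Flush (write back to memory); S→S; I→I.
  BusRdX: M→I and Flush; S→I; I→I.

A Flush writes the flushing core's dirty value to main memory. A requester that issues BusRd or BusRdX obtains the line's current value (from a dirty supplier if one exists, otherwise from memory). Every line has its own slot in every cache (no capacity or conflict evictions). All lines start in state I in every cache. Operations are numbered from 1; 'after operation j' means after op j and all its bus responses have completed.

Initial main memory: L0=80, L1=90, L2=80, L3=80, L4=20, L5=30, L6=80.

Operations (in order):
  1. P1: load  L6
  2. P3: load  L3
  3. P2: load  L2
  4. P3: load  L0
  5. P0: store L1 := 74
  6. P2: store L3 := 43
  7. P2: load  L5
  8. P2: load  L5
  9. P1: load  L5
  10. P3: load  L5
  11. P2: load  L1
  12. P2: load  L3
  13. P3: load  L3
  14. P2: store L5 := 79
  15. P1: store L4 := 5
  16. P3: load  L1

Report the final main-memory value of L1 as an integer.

[1] P1: load  L6 | P0:I, P1:S(80), P2:I, P3:I | bus: BusRd
[2] P3: load  L3 | P0:I, P1:I, P2:I, P3:S(80) | bus: BusRd
[3] P2: load  L2 | P0:I, P1:I, P2:S(80), P3:I | bus: BusRd
[4] P3: load  L0 | P0:I, P1:I, P2:I, P3:S(80) | bus: BusRd
[5] P0: store L1 := 74 | P0:M(74), P1:I, P2:I, P3:I | bus: BusRdX
[6] P2: store L3 := 43 | P0:I, P1:I, P2:M(43), P3:I | bus: BusRdX
[7] P2: load  L5 | P0:I, P1:I, P2:S(30), P3:I | bus: BusRd
[8] P2: load  L5 | P0:I, P1:I, P2:S(30), P3:I | bus: none
[9] P1: load  L5 | P0:I, P1:S(30), P2:S(30), P3:I | bus: BusRd
[10] P3: load  L5 | P0:I, P1:S(30), P2:S(30), P3:S(30) | bus: BusRd
[11] P2: load  L1 | P0:S(74), P1:I, P2:S(74), P3:I | bus: BusRd,Flush
[12] P2: load  L3 | P0:I, P1:I, P2:M(43), P3:I | bus: none
[13] P3: load  L3 | P0:I, P1:I, P2:S(43), P3:S(43) | bus: BusRd,Flush
[14] P2: store L5 := 79 | P0:I, P1:I, P2:M(79), P3:I | bus: BusRdX
[15] P1: store L4 := 5 | P0:I, P1:M(5), P2:I, P3:I | bus: BusRdX
[16] P3: load  L1 | P0:S(74), P1:I, P2:S(74), P3:S(74) | bus: BusRd

memory[L1] = 74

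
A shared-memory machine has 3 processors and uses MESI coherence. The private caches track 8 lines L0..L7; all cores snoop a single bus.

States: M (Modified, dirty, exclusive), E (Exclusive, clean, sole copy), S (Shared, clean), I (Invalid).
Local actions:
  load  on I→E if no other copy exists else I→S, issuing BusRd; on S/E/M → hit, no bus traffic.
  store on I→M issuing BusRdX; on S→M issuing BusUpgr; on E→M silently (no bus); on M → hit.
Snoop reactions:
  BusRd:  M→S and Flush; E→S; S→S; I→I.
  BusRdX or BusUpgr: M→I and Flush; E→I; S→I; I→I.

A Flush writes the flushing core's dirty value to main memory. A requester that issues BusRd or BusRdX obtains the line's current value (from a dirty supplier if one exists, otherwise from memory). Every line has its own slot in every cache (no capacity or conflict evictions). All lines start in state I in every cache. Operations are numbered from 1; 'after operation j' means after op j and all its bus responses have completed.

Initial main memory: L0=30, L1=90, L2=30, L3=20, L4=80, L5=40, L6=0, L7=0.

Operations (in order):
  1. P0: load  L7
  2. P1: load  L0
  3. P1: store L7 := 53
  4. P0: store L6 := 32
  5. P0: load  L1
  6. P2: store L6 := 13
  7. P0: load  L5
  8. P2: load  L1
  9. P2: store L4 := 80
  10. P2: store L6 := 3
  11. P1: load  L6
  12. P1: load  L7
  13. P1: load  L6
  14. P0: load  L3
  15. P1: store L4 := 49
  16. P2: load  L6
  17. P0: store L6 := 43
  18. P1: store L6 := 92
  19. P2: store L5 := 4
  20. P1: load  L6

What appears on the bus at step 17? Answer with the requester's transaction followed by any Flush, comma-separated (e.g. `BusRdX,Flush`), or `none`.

[1] P0: load  L7 | P0:E(0), P1:I, P2:I | bus: BusRd
[2] P1: load  L0 | P0:I, P1:E(30), P2:I | bus: BusRd
[3] P1: store L7 := 53 | P0:I, P1:M(53), P2:I | bus: BusRdX
[4] P0: store L6 := 32 | P0:M(32), P1:I, P2:I | bus: BusRdX
[5] P0: load  L1 | P0:E(90), P1:I, P2:I | bus: BusRd
[6] P2: store L6 := 13 | P0:I, P1:I, P2:M(13) | bus: BusRdX,Flush
[7] P0: load  L5 | P0:E(40), P1:I, P2:I | bus: BusRd
[8] P2: load  L1 | P0:S(90), P1:I, P2:S(90) | bus: BusRd
[9] P2: store L4 := 80 | P0:I, P1:I, P2:M(80) | bus: BusRdX
[10] P2: store L6 := 3 | P0:I, P1:I, P2:M(3) | bus: none
[11] P1: load  L6 | P0:I, P1:S(3), P2:S(3) | bus: BusRd,Flush
[12] P1: load  L7 | P0:I, P1:M(53), P2:I | bus: none
[13] P1: load  L6 | P0:I, P1:S(3), P2:S(3) | bus: none
[14] P0: load  L3 | P0:E(20), P1:I, P2:I | bus: BusRd
[15] P1: store L4 := 49 | P0:I, P1:M(49), P2:I | bus: BusRdX,Flush
[16] P2: load  L6 | P0:I, P1:S(3), P2:S(3) | bus: none
[17] P0: store L6 := 43 | P0:M(43), P1:I, P2:I | bus: BusRdX
[18] P1: store L6 := 92 | P0:I, P1:M(92), P2:I | bus: BusRdX,Flush
[19] P2: store L5 := 4 | P0:I, P1:I, P2:M(4) | bus: BusRdX
[20] P1: load  L6 | P0:I, P1:M(92), P2:I | bus: none

bus = BusRdX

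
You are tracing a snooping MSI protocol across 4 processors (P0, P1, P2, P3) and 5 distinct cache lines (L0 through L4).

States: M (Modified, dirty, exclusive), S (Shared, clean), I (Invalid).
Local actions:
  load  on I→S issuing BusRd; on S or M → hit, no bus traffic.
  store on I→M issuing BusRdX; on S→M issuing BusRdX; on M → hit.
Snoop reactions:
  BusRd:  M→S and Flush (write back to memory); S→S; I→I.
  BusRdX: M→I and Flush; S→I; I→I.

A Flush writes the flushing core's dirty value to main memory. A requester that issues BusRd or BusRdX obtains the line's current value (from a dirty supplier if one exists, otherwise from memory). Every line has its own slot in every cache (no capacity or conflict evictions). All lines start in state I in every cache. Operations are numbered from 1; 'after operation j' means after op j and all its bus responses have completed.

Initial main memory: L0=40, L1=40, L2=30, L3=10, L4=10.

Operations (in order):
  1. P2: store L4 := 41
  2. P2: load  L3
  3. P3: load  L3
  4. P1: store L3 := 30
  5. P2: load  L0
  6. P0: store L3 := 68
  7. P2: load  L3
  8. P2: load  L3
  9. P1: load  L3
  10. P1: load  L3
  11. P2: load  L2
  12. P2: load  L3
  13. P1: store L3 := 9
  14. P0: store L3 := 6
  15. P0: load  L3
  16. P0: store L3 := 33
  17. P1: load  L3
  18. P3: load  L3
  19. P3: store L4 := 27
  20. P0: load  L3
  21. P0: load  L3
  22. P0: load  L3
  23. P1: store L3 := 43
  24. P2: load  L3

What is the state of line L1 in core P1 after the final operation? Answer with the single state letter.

[1] P2: store L4 := 41 | P0:I, P1:I, P2:M(41), P3:I | bus: BusRdX
[2] P2: load  L3 | P0:I, P1:I, P2:S(10), P3:I | bus: BusRd
[3] P3: load  L3 | P0:I, P1:I, P2:S(10), P3:S(10) | bus: BusRd
[4] P1: store L3 := 30 | P0:I, P1:M(30), P2:I, P3:I | bus: BusRdX
[5] P2: load  L0 | P0:I, P1:I, P2:S(40), P3:I | bus: BusRd
[6] P0: store L3 := 68 | P0:M(68), P1:I, P2:I, P3:I | bus: BusRdX,Flush
[7] P2: load  L3 | P0:S(68), P1:I, P2:S(68), P3:I | bus: BusRd,Flush
[8] P2: load  L3 | P0:S(68), P1:I, P2:S(68), P3:I | bus: none
[9] P1: load  L3 | P0:S(68), P1:S(68), P2:S(68), P3:I | bus: BusRd
[10] P1: load  L3 | P0:S(68), P1:S(68), P2:S(68), P3:I | bus: none
[11] P2: load  L2 | P0:I, P1:I, P2:S(30), P3:I | bus: BusRd
[12] P2: load  L3 | P0:S(68), P1:S(68), P2:S(68), P3:I | bus: none
[13] P1: store L3 := 9 | P0:I, P1:M(9), P2:I, P3:I | bus: BusRdX
[14] P0: store L3 := 6 | P0:M(6), P1:I, P2:I, P3:I | bus: BusRdX,Flush
[15] P0: load  L3 | P0:M(6), P1:I, P2:I, P3:I | bus: none
[16] P0: store L3 := 33 | P0:M(33), P1:I, P2:I, P3:I | bus: none
[17] P1: load  L3 | P0:S(33), P1:S(33), P2:I, P3:I | bus: BusRd,Flush
[18] P3: load  L3 | P0:S(33), P1:S(33), P2:I, P3:S(33) | bus: BusRd
[19] P3: store L4 := 27 | P0:I, P1:I, P2:I, P3:M(27) | bus: BusRdX,Flush
[20] P0: load  L3 | P0:S(33), P1:S(33), P2:I, P3:S(33) | bus: none
[21] P0: load  L3 | P0:S(33), P1:S(33), P2:I, P3:S(33) | bus: none
[22] P0: load  L3 | P0:S(33), P1:S(33), P2:I, P3:S(33) | bus: none
[23] P1: store L3 := 43 | P0:I, P1:M(43), P2:I, P3:I | bus: BusRdX
[24] P2: load  L3 | P0:I, P1:S(43), P2:S(43), P3:I | bus: BusRd,Flush

state = I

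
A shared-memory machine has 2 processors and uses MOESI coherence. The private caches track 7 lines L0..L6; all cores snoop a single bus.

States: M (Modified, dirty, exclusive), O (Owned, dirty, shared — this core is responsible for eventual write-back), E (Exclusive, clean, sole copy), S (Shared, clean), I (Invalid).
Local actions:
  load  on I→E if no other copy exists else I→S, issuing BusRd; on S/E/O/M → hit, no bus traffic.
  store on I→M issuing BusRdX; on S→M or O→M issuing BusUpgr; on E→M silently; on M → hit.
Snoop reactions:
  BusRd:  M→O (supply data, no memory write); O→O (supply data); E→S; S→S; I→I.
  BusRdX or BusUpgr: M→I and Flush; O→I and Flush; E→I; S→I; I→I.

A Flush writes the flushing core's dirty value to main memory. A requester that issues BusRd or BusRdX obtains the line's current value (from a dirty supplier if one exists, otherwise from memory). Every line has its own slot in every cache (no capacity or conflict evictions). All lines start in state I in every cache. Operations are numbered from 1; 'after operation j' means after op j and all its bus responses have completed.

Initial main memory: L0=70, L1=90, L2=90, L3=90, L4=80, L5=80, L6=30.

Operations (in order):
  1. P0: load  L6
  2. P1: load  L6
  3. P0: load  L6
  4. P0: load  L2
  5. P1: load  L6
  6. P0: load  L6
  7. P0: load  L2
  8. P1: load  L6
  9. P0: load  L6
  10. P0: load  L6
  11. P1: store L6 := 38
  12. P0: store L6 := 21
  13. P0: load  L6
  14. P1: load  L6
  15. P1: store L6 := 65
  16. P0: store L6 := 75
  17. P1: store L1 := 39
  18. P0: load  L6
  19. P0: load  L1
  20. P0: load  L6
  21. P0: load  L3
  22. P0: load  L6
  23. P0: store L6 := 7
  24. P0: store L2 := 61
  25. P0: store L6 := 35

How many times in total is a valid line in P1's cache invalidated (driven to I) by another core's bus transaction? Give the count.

invalidations = 2

[1] P0: load  L6 | P0:E(30), P1:I | bus: BusRd
[2] P1: load  L6 | P0:S(30), P1:S(30) | bus: BusRd
[3] P0: load  L6 | P0:S(30), P1:S(30) | bus: none
[4] P0: load  L2 | P0:E(90), P1:I | bus: BusRd
[5] P1: load  L6 | P0:S(30), P1:S(30) | bus: none
[6] P0: load  L6 | P0:S(30), P1:S(30) | bus: none
[7] P0: load  L2 | P0:E(90), P1:I | bus: none
[8] P1: load  L6 | P0:S(30), P1:S(30) | bus: none
[9] P0: load  L6 | P0:S(30), P1:S(30) | bus: none
[10] P0: load  L6 | P0:S(30), P1:S(30) | bus: none
[11] P1: store L6 := 38 | P0:I, P1:M(38) | bus: BusUpgr
[12] P0: store L6 := 21 | P0:M(21), P1:I | bus: BusRdX,Flush
[13] P0: load  L6 | P0:M(21), P1:I | bus: none
[14] P1: load  L6 | P0:O(21), P1:S(21) | bus: BusRd
[15] P1: store L6 := 65 | P0:I, P1:M(65) | bus: BusUpgr,Flush
[16] P0: store L6 := 75 | P0:M(75), P1:I | bus: BusRdX,Flush
[17] P1: store L1 := 39 | P0:I, P1:M(39) | bus: BusRdX
[18] P0: load  L6 | P0:M(75), P1:I | bus: none
[19] P0: load  L1 | P0:S(39), P1:O(39) | bus: BusRd
[20] P0: load  L6 | P0:M(75), P1:I | bus: none
[21] P0: load  L3 | P0:E(90), P1:I | bus: BusRd
[22] P0: load  L6 | P0:M(75), P1:I | bus: none
[23] P0: store L6 := 7 | P0:M(7), P1:I | bus: none
[24] P0: store L2 := 61 | P0:M(61), P1:I | bus: none
[25] P0: store L6 := 35 | P0:M(35), P1:I | bus: none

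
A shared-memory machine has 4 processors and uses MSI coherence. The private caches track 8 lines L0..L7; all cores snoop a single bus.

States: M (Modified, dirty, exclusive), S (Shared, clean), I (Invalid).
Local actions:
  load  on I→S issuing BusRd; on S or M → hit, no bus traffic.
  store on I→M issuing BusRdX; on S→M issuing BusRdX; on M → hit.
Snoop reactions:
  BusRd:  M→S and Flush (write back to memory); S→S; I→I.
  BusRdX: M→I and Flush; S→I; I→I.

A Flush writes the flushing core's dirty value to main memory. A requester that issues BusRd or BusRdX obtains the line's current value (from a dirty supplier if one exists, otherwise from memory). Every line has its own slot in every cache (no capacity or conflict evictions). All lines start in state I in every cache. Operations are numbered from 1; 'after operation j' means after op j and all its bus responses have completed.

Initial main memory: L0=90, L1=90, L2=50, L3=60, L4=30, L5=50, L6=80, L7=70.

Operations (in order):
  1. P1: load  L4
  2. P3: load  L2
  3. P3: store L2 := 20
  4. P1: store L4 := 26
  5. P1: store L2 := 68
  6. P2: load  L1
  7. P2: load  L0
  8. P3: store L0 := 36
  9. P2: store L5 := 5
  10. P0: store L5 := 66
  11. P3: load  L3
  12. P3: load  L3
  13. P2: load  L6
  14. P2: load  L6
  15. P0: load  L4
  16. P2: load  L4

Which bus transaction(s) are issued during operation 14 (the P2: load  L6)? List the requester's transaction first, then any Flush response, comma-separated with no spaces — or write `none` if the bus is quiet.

bus = none

  op1 P1: load  L4 → I/S/I/I on L4; bus BusRd; mem=30
  op2 P3: load  L2 → I/I/I/S on L2; bus BusRd; mem=50
  op3 P3: store L2 := 20 → I/I/I/M on L2; bus BusRdX; mem=50
  op4 P1: store L4 := 26 → I/M/I/I on L4; bus BusRdX; mem=30
  op5 P1: store L2 := 68 → I/M/I/I on L2; bus BusRdX Flush; mem=20
  op6 P2: load  L1 → I/I/S/I on L1; bus BusRd; mem=90
  op7 P2: load  L0 → I/I/S/I on L0; bus BusRd; mem=90
  op8 P3: store L0 := 36 → I/I/I/M on L0; bus BusRdX; mem=90
  op9 P2: store L5 := 5 → I/I/M/I on L5; bus BusRdX; mem=50
  op10 P0: store L5 := 66 → M/I/I/I on L5; bus BusRdX Flush; mem=5
  op11 P3: load  L3 → I/I/I/S on L3; bus BusRd; mem=60
  op12 P3: load  L3 → I/I/I/S on L3; bus (none); mem=60
  op13 P2: load  L6 → I/I/S/I on L6; bus BusRd; mem=80
  op14 P2: load  L6 → I/I/S/I on L6; bus (none); mem=80
  op15 P0: load  L4 → S/S/I/I on L4; bus BusRd Flush; mem=26
  op16 P2: load  L4 → S/S/S/I on L4; bus BusRd; mem=26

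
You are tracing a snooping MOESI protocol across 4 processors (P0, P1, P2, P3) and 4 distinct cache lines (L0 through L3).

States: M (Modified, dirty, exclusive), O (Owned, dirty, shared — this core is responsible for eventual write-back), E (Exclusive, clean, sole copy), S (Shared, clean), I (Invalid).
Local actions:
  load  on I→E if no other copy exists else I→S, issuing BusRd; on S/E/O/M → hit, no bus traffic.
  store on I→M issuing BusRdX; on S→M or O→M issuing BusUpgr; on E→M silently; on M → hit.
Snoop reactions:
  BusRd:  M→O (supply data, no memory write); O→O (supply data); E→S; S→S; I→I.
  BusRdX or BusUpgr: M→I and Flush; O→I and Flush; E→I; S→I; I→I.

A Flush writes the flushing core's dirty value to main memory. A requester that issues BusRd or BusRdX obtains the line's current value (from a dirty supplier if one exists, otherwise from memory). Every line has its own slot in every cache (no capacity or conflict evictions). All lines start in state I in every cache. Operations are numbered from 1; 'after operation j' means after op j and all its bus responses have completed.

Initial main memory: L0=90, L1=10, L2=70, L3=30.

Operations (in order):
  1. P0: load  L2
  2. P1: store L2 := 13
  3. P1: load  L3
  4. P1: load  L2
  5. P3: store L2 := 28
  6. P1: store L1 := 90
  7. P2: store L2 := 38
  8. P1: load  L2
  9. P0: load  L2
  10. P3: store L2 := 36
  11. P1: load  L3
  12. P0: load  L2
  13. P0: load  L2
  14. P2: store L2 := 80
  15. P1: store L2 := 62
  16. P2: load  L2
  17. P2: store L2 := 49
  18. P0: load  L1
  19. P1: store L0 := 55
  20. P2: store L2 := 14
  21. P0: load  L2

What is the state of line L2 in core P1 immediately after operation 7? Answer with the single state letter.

  op1 P0: load  L2 → E/I/I/I on L2; bus BusRd; mem=70
  op2 P1: store L2 := 13 → I/M/I/I on L2; bus BusRdX; mem=70
  op3 P1: load  L3 → I/E/I/I on L3; bus BusRd; mem=30
  op4 P1: load  L2 → I/M/I/I on L2; bus (none); mem=70
  op5 P3: store L2 := 28 → I/I/I/M on L2; bus BusRdX Flush; mem=13
  op6 P1: store L1 := 90 → I/M/I/I on L1; bus BusRdX; mem=10
  op7 P2: store L2 := 38 → I/I/M/I on L2; bus BusRdX Flush; mem=28
  op8 P1: load  L2 → I/S/O/I on L2; bus BusRd; mem=28
  op9 P0: load  L2 → S/S/O/I on L2; bus BusRd; mem=28
  op10 P3: store L2 := 36 → I/I/I/M on L2; bus BusRdX Flush; mem=38
  op11 P1: load  L3 → I/E/I/I on L3; bus (none); mem=30
  op12 P0: load  L2 → S/I/I/O on L2; bus BusRd; mem=38
  op13 P0: load  L2 → S/I/I/O on L2; bus (none); mem=38
  op14 P2: store L2 := 80 → I/I/M/I on L2; bus BusRdX Flush; mem=36
  op15 P1: store L2 := 62 → I/M/I/I on L2; bus BusRdX Flush; mem=80
  op16 P2: load  L2 → I/O/S/I on L2; bus BusRd; mem=80
  op17 P2: store L2 := 49 → I/I/M/I on L2; bus BusUpgr Flush; mem=62
  op18 P0: load  L1 → S/O/I/I on L1; bus BusRd; mem=10
  op19 P1: store L0 := 55 → I/M/I/I on L0; bus BusRdX; mem=90
  op20 P2: store L2 := 14 → I/I/M/I on L2; bus (none); mem=62
  op21 P0: load  L2 → S/I/O/I on L2; bus BusRd; mem=62

state = I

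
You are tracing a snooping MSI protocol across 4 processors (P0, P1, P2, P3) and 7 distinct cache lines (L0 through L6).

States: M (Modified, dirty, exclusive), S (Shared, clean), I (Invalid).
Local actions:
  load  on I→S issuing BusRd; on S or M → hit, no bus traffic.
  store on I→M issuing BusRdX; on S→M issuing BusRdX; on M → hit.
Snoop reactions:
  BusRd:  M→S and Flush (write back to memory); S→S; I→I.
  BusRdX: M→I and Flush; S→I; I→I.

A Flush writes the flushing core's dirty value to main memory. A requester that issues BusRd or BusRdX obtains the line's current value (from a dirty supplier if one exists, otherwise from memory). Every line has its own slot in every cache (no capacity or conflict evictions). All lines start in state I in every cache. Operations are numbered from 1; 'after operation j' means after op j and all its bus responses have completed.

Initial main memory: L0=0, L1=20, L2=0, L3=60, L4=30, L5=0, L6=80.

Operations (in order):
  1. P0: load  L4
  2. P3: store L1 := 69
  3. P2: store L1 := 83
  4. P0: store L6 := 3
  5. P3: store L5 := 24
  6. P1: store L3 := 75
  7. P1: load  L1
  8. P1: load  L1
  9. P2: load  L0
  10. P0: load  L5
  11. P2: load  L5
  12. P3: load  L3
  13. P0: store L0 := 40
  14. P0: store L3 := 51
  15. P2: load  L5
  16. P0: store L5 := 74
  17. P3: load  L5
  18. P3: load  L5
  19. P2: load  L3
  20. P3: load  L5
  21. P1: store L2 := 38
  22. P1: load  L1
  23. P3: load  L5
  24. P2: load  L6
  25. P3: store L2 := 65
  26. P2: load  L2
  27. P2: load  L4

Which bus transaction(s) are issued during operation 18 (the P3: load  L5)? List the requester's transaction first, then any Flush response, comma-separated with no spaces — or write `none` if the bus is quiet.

bus = none

  op1 P0: load  L4 → S/I/I/I on L4; bus BusRd; mem=30
  op2 P3: store L1 := 69 → I/I/I/M on L1; bus BusRdX; mem=20
  op3 P2: store L1 := 83 → I/I/M/I on L1; bus BusRdX Flush; mem=69
  op4 P0: store L6 := 3 → M/I/I/I on L6; bus BusRdX; mem=80
  op5 P3: store L5 := 24 → I/I/I/M on L5; bus BusRdX; mem=0
  op6 P1: store L3 := 75 → I/M/I/I on L3; bus BusRdX; mem=60
  op7 P1: load  L1 → I/S/S/I on L1; bus BusRd Flush; mem=83
  op8 P1: load  L1 → I/S/S/I on L1; bus (none); mem=83
  op9 P2: load  L0 → I/I/S/I on L0; bus BusRd; mem=0
  op10 P0: load  L5 → S/I/I/S on L5; bus BusRd Flush; mem=24
  op11 P2: load  L5 → S/I/S/S on L5; bus BusRd; mem=24
  op12 P3: load  L3 → I/S/I/S on L3; bus BusRd Flush; mem=75
  op13 P0: store L0 := 40 → M/I/I/I on L0; bus BusRdX; mem=0
  op14 P0: store L3 := 51 → M/I/I/I on L3; bus BusRdX; mem=75
  op15 P2: load  L5 → S/I/S/S on L5; bus (none); mem=24
  op16 P0: store L5 := 74 → M/I/I/I on L5; bus BusRdX; mem=24
  op17 P3: load  L5 → S/I/I/S on L5; bus BusRd Flush; mem=74
  op18 P3: load  L5 → S/I/I/S on L5; bus (none); mem=74
  op19 P2: load  L3 → S/I/S/I on L3; bus BusRd Flush; mem=51
  op20 P3: load  L5 → S/I/I/S on L5; bus (none); mem=74
  op21 P1: store L2 := 38 → I/M/I/I on L2; bus BusRdX; mem=0
  op22 P1: load  L1 → I/S/S/I on L1; bus (none); mem=83
  op23 P3: load  L5 → S/I/I/S on L5; bus (none); mem=74
  op24 P2: load  L6 → S/I/S/I on L6; bus BusRd Flush; mem=3
  op25 P3: store L2 := 65 → I/I/I/M on L2; bus BusRdX Flush; mem=38
  op26 P2: load  L2 → I/I/S/S on L2; bus BusRd Flush; mem=65
  op27 P2: load  L4 → S/I/S/I on L4; bus BusRd; mem=30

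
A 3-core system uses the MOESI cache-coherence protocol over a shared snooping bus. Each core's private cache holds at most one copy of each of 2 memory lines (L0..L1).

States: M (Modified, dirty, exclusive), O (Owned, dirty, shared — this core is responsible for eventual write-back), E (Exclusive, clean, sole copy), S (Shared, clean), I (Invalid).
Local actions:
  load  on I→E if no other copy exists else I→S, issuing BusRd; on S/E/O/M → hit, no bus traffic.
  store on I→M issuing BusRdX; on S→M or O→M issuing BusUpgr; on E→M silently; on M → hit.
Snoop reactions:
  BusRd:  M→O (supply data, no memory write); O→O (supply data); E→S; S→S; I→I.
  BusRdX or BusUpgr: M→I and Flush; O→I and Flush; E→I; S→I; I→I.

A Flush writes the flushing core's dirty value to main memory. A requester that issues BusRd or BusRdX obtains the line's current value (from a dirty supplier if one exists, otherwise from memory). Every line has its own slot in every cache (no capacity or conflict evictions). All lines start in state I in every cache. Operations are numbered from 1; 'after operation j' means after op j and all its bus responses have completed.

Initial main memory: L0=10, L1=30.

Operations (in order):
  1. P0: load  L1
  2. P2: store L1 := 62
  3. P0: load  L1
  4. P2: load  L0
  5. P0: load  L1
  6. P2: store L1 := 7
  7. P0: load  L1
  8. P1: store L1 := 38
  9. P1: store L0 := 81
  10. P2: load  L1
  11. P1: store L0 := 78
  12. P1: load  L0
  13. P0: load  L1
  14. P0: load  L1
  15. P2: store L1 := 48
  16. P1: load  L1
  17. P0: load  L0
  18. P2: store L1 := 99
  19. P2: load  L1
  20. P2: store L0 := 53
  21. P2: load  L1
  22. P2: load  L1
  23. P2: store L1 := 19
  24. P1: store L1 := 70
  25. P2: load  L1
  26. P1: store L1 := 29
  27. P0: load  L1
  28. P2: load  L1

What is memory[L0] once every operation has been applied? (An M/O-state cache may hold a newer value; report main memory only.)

memory[L0] = 78

[1] P0: load  L1 | P0:E(30), P1:I, P2:I | bus: BusRd
[2] P2: store L1 := 62 | P0:I, P1:I, P2:M(62) | bus: BusRdX
[3] P0: load  L1 | P0:S(62), P1:I, P2:O(62) | bus: BusRd
[4] P2: load  L0 | P0:I, P1:I, P2:E(10) | bus: BusRd
[5] P0: load  L1 | P0:S(62), P1:I, P2:O(62) | bus: none
[6] P2: store L1 := 7 | P0:I, P1:I, P2:M(7) | bus: BusUpgr
[7] P0: load  L1 | P0:S(7), P1:I, P2:O(7) | bus: BusRd
[8] P1: store L1 := 38 | P0:I, P1:M(38), P2:I | bus: BusRdX,Flush
[9] P1: store L0 := 81 | P0:I, P1:M(81), P2:I | bus: BusRdX
[10] P2: load  L1 | P0:I, P1:O(38), P2:S(38) | bus: BusRd
[11] P1: store L0 := 78 | P0:I, P1:M(78), P2:I | bus: none
[12] P1: load  L0 | P0:I, P1:M(78), P2:I | bus: none
[13] P0: load  L1 | P0:S(38), P1:O(38), P2:S(38) | bus: BusRd
[14] P0: load  L1 | P0:S(38), P1:O(38), P2:S(38) | bus: none
[15] P2: store L1 := 48 | P0:I, P1:I, P2:M(48) | bus: BusUpgr,Flush
[16] P1: load  L1 | P0:I, P1:S(48), P2:O(48) | bus: BusRd
[17] P0: load  L0 | P0:S(78), P1:O(78), P2:I | bus: BusRd
[18] P2: store L1 := 99 | P0:I, P1:I, P2:M(99) | bus: BusUpgr
[19] P2: load  L1 | P0:I, P1:I, P2:M(99) | bus: none
[20] P2: store L0 := 53 | P0:I, P1:I, P2:M(53) | bus: BusRdX,Flush
[21] P2: load  L1 | P0:I, P1:I, P2:M(99) | bus: none
[22] P2: load  L1 | P0:I, P1:I, P2:M(99) | bus: none
[23] P2: store L1 := 19 | P0:I, P1:I, P2:M(19) | bus: none
[24] P1: store L1 := 70 | P0:I, P1:M(70), P2:I | bus: BusRdX,Flush
[25] P2: load  L1 | P0:I, P1:O(70), P2:S(70) | bus: BusRd
[26] P1: store L1 := 29 | P0:I, P1:M(29), P2:I | bus: BusUpgr
[27] P0: load  L1 | P0:S(29), P1:O(29), P2:I | bus: BusRd
[28] P2: load  L1 | P0:S(29), P1:O(29), P2:S(29) | bus: BusRd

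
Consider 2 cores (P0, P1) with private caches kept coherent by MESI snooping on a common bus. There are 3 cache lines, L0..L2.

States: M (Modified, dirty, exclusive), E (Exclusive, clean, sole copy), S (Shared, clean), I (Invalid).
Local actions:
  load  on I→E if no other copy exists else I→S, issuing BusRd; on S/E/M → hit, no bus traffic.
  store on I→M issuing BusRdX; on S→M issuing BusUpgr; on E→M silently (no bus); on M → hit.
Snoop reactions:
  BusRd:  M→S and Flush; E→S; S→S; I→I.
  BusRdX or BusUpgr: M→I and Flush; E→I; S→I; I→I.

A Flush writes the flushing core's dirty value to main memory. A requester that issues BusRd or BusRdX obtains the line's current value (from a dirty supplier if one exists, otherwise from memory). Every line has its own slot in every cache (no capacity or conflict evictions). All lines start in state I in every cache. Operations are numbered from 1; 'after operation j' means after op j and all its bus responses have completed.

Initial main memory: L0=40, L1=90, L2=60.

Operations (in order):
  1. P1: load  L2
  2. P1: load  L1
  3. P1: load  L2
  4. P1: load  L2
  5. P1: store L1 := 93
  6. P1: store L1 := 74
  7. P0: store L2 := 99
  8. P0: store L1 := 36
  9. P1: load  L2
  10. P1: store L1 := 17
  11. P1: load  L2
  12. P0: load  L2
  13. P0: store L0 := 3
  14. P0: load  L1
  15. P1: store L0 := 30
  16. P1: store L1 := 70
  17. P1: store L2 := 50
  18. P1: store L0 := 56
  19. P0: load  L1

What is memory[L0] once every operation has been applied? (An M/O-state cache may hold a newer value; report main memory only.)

memory[L0] = 3

  op1 P1: load  L2 → I/E on L2; bus BusRd; mem=60
  op2 P1: load  L1 → I/E on L1; bus BusRd; mem=90
  op3 P1: load  L2 → I/E on L2; bus (none); mem=60
  op4 P1: load  L2 → I/E on L2; bus (none); mem=60
  op5 P1: store L1 := 93 → I/M on L1; bus (none); mem=90
  op6 P1: store L1 := 74 → I/M on L1; bus (none); mem=90
  op7 P0: store L2 := 99 → M/I on L2; bus BusRdX; mem=60
  op8 P0: store L1 := 36 → M/I on L1; bus BusRdX Flush; mem=74
  op9 P1: load  L2 → S/S on L2; bus BusRd Flush; mem=99
  op10 P1: store L1 := 17 → I/M on L1; bus BusRdX Flush; mem=36
  op11 P1: load  L2 → S/S on L2; bus (none); mem=99
  op12 P0: load  L2 → S/S on L2; bus (none); mem=99
  op13 P0: store L0 := 3 → M/I on L0; bus BusRdX; mem=40
  op14 P0: load  L1 → S/S on L1; bus BusRd Flush; mem=17
  op15 P1: store L0 := 30 → I/M on L0; bus BusRdX Flush; mem=3
  op16 P1: store L1 := 70 → I/M on L1; bus BusUpgr; mem=17
  op17 P1: store L2 := 50 → I/M on L2; bus BusUpgr; mem=99
  op18 P1: store L0 := 56 → I/M on L0; bus (none); mem=3
  op19 P0: load  L1 → S/S on L1; bus BusRd Flush; mem=70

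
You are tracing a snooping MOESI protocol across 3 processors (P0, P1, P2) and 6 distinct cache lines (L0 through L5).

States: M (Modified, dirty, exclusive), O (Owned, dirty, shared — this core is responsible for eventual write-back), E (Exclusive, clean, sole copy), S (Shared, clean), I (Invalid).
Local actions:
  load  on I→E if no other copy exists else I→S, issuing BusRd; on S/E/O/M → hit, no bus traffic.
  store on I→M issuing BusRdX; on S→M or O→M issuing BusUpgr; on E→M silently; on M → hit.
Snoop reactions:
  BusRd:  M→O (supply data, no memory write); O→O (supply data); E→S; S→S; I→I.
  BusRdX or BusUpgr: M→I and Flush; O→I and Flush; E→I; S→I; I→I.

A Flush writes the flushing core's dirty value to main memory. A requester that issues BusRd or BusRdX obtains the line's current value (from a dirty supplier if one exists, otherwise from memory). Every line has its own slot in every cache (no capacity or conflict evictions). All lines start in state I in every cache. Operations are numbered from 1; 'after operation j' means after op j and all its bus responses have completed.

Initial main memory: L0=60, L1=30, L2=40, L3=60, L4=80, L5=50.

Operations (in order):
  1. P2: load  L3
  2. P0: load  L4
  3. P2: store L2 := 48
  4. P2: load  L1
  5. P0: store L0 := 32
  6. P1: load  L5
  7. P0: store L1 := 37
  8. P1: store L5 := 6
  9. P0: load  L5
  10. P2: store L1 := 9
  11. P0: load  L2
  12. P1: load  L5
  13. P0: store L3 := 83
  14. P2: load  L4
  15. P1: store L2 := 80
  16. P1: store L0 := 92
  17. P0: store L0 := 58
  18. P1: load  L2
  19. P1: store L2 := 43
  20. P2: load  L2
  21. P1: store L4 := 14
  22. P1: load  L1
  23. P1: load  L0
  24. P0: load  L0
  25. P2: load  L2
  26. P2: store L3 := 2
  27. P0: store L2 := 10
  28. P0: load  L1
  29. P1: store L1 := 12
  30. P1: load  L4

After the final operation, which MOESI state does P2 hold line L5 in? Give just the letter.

step 1: P2: load  L3  ⟶  IIE  (L3)  txn=BusRd  M[L3]=60
step 2: P0: load  L4  ⟶  EII  (L4)  txn=BusRd  M[L4]=80
step 3: P2: store L2 := 48  ⟶  IIM  (L2)  txn=BusRdX  M[L2]=40
step 4: P2: load  L1  ⟶  IIE  (L1)  txn=BusRd  M[L1]=30
step 5: P0: store L0 := 32  ⟶  MII  (L0)  txn=BusRdX  M[L0]=60
step 6: P1: load  L5  ⟶  IEI  (L5)  txn=BusRd  M[L5]=50
step 7: P0: store L1 := 37  ⟶  MII  (L1)  txn=BusRdX  M[L1]=30
step 8: P1: store L5 := 6  ⟶  IMI  (L5)  txn=∅  M[L5]=50
step 9: P0: load  L5  ⟶  SOI  (L5)  txn=BusRd  M[L5]=50
step 10: P2: store L1 := 9  ⟶  IIM  (L1)  txn=BusRdX+Flush  M[L1]=37
step 11: P0: load  L2  ⟶  SIO  (L2)  txn=BusRd  M[L2]=40
step 12: P1: load  L5  ⟶  SOI  (L5)  txn=∅  M[L5]=50
step 13: P0: store L3 := 83  ⟶  MII  (L3)  txn=BusRdX  M[L3]=60
step 14: P2: load  L4  ⟶  SIS  (L4)  txn=BusRd  M[L4]=80
step 15: P1: store L2 := 80  ⟶  IMI  (L2)  txn=BusRdX+Flush  M[L2]=48
step 16: P1: store L0 := 92  ⟶  IMI  (L0)  txn=BusRdX+Flush  M[L0]=32
step 17: P0: store L0 := 58  ⟶  MII  (L0)  txn=BusRdX+Flush  M[L0]=92
step 18: P1: load  L2  ⟶  IMI  (L2)  txn=∅  M[L2]=48
step 19: P1: store L2 := 43  ⟶  IMI  (L2)  txn=∅  M[L2]=48
step 20: P2: load  L2  ⟶  IOS  (L2)  txn=BusRd  M[L2]=48
step 21: P1: store L4 := 14  ⟶  IMI  (L4)  txn=BusRdX  M[L4]=80
step 22: P1: load  L1  ⟶  ISO  (L1)  txn=BusRd  M[L1]=37
step 23: P1: load  L0  ⟶  OSI  (L0)  txn=BusRd  M[L0]=92
step 24: P0: load  L0  ⟶  OSI  (L0)  txn=∅  M[L0]=92
step 25: P2: load  L2  ⟶  IOS  (L2)  txn=∅  M[L2]=48
step 26: P2: store L3 := 2  ⟶  IIM  (L3)  txn=BusRdX+Flush  M[L3]=83
step 27: P0: store L2 := 10  ⟶  MII  (L2)  txn=BusRdX+Flush  M[L2]=43
step 28: P0: load  L1  ⟶  SSO  (L1)  txn=BusRd  M[L1]=37
step 29: P1: store L1 := 12  ⟶  IMI  (L1)  txn=BusUpgr+Flush  M[L1]=9
step 30: P1: load  L4  ⟶  IMI  (L4)  txn=∅  M[L4]=80

state = I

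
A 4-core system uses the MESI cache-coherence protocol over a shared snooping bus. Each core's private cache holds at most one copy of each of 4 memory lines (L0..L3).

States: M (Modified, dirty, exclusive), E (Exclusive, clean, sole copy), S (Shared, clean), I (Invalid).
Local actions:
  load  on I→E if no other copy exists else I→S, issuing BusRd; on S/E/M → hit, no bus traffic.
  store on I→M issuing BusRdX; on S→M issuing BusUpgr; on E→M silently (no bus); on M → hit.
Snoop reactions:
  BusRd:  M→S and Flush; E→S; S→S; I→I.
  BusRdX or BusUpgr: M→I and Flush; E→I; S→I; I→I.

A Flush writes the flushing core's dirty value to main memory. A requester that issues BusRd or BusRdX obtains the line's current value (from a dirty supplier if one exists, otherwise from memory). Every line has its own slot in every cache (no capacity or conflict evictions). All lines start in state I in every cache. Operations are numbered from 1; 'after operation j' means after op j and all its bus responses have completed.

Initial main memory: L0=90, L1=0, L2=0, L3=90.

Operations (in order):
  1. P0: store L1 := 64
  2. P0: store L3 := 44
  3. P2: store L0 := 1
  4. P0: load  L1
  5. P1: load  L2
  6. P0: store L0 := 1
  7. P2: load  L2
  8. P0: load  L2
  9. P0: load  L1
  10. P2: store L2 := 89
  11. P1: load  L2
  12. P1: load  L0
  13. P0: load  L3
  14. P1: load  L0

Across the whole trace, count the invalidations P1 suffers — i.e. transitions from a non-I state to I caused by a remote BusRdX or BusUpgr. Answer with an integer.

1. P0: store L1 := 64  bus=[BusRdX]  L1: P0=M P1=I P2=I P3=I  mem[L1]=0
2. P0: store L3 := 44  bus=[BusRdX]  L3: P0=M P1=I P2=I P3=I  mem[L3]=90
3. P2: store L0 := 1  bus=[BusRdX]  L0: P0=I P1=I P2=M P3=I  mem[L0]=90
4. P0: load  L1  bus=[-]  L1: P0=M P1=I P2=I P3=I  mem[L1]=0
5. P1: load  L2  bus=[BusRd]  L2: P0=I P1=E P2=I P3=I  mem[L2]=0
6. P0: store L0 := 1  bus=[BusRdX,Flush]  L0: P0=M P1=I P2=I P3=I  mem[L0]=1
7. P2: load  L2  bus=[BusRd]  L2: P0=I P1=S P2=S P3=I  mem[L2]=0
8. P0: load  L2  bus=[BusRd]  L2: P0=S P1=S P2=S P3=I  mem[L2]=0
9. P0: load  L1  bus=[-]  L1: P0=M P1=I P2=I P3=I  mem[L1]=0
10. P2: store L2 := 89  bus=[BusUpgr]  L2: P0=I P1=I P2=M P3=I  mem[L2]=0
11. P1: load  L2  bus=[BusRd,Flush]  L2: P0=I P1=S P2=S P3=I  mem[L2]=89
12. P1: load  L0  bus=[BusRd,Flush]  L0: P0=S P1=S P2=I P3=I  mem[L0]=1
13. P0: load  L3  bus=[-]  L3: P0=M P1=I P2=I P3=I  mem[L3]=90
14. P1: load  L0  bus=[-]  L0: P0=S P1=S P2=I P3=I  mem[L0]=1

invalidations = 1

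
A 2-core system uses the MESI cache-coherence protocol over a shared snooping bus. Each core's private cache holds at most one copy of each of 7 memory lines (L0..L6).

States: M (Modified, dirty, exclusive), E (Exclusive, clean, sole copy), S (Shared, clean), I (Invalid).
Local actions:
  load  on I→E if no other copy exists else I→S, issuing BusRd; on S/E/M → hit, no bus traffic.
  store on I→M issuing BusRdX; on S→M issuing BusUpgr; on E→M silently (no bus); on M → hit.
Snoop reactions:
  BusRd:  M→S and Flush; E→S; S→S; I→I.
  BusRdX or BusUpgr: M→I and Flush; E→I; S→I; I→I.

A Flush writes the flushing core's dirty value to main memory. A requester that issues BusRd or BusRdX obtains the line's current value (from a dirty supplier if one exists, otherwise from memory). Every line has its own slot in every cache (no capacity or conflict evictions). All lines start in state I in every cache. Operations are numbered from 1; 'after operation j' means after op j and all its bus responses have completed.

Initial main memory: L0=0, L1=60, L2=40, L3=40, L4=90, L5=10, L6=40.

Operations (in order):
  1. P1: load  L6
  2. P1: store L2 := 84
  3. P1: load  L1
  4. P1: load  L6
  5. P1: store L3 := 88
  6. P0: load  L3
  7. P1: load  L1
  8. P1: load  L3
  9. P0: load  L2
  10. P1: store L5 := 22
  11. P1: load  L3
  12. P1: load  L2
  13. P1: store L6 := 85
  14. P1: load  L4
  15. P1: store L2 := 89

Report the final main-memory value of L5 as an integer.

  op1 P1: load  L6 → I/E on L6; bus BusRd; mem=40
  op2 P1: store L2 := 84 → I/M on L2; bus BusRdX; mem=40
  op3 P1: load  L1 → I/E on L1; bus BusRd; mem=60
  op4 P1: load  L6 → I/E on L6; bus (none); mem=40
  op5 P1: store L3 := 88 → I/M on L3; bus BusRdX; mem=40
  op6 P0: load  L3 → S/S on L3; bus BusRd Flush; mem=88
  op7 P1: load  L1 → I/E on L1; bus (none); mem=60
  op8 P1: load  L3 → S/S on L3; bus (none); mem=88
  op9 P0: load  L2 → S/S on L2; bus BusRd Flush; mem=84
  op10 P1: store L5 := 22 → I/M on L5; bus BusRdX; mem=10
  op11 P1: load  L3 → S/S on L3; bus (none); mem=88
  op12 P1: load  L2 → S/S on L2; bus (none); mem=84
  op13 P1: store L6 := 85 → I/M on L6; bus (none); mem=40
  op14 P1: load  L4 → I/E on L4; bus BusRd; mem=90
  op15 P1: store L2 := 89 → I/M on L2; bus BusUpgr; mem=84

memory[L5] = 10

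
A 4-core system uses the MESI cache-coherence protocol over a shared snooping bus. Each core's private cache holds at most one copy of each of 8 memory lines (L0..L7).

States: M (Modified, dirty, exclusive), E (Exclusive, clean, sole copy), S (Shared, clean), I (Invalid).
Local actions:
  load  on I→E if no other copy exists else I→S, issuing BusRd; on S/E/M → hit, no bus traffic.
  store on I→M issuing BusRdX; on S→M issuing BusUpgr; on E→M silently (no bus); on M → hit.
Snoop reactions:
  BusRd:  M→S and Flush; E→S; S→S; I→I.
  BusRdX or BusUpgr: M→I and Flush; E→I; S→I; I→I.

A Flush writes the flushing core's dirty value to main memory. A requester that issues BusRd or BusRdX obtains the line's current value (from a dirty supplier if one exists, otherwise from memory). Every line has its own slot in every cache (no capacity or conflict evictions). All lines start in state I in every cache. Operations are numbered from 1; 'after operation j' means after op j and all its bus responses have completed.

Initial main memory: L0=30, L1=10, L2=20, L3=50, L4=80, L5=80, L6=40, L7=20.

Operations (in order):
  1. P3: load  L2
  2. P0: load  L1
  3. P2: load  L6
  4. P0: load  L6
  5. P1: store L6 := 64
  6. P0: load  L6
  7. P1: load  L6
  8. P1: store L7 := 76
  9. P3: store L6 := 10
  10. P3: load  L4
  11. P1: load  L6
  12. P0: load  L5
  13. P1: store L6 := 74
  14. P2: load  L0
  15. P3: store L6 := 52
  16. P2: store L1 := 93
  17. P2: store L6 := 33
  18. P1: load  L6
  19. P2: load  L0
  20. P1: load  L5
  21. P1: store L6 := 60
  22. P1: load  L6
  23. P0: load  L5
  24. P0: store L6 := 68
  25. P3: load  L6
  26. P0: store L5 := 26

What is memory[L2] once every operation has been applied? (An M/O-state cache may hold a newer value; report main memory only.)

memory[L2] = 20

step 1: P3: load  L2  ⟶  IIIE  (L2)  txn=BusRd  M[L2]=20
step 2: P0: load  L1  ⟶  EIII  (L1)  txn=BusRd  M[L1]=10
step 3: P2: load  L6  ⟶  IIEI  (L6)  txn=BusRd  M[L6]=40
step 4: P0: load  L6  ⟶  SISI  (L6)  txn=BusRd  M[L6]=40
step 5: P1: store L6 := 64  ⟶  IMII  (L6)  txn=BusRdX  M[L6]=40
step 6: P0: load  L6  ⟶  SSII  (L6)  txn=BusRd+Flush  M[L6]=64
step 7: P1: load  L6  ⟶  SSII  (L6)  txn=∅  M[L6]=64
step 8: P1: store L7 := 76  ⟶  IMII  (L7)  txn=BusRdX  M[L7]=20
step 9: P3: store L6 := 10  ⟶  IIIM  (L6)  txn=BusRdX  M[L6]=64
step 10: P3: load  L4  ⟶  IIIE  (L4)  txn=BusRd  M[L4]=80
step 11: P1: load  L6  ⟶  ISIS  (L6)  txn=BusRd+Flush  M[L6]=10
step 12: P0: load  L5  ⟶  EIII  (L5)  txn=BusRd  M[L5]=80
step 13: P1: store L6 := 74  ⟶  IMII  (L6)  txn=BusUpgr  M[L6]=10
step 14: P2: load  L0  ⟶  IIEI  (L0)  txn=BusRd  M[L0]=30
step 15: P3: store L6 := 52  ⟶  IIIM  (L6)  txn=BusRdX+Flush  M[L6]=74
step 16: P2: store L1 := 93  ⟶  IIMI  (L1)  txn=BusRdX  M[L1]=10
step 17: P2: store L6 := 33  ⟶  IIMI  (L6)  txn=BusRdX+Flush  M[L6]=52
step 18: P1: load  L6  ⟶  ISSI  (L6)  txn=BusRd+Flush  M[L6]=33
step 19: P2: load  L0  ⟶  IIEI  (L0)  txn=∅  M[L0]=30
step 20: P1: load  L5  ⟶  SSII  (L5)  txn=BusRd  M[L5]=80
step 21: P1: store L6 := 60  ⟶  IMII  (L6)  txn=BusUpgr  M[L6]=33
step 22: P1: load  L6  ⟶  IMII  (L6)  txn=∅  M[L6]=33
step 23: P0: load  L5  ⟶  SSII  (L5)  txn=∅  M[L5]=80
step 24: P0: store L6 := 68  ⟶  MIII  (L6)  txn=BusRdX+Flush  M[L6]=60
step 25: P3: load  L6  ⟶  SIIS  (L6)  txn=BusRd+Flush  M[L6]=68
step 26: P0: store L5 := 26  ⟶  MIII  (L5)  txn=BusUpgr  M[L5]=80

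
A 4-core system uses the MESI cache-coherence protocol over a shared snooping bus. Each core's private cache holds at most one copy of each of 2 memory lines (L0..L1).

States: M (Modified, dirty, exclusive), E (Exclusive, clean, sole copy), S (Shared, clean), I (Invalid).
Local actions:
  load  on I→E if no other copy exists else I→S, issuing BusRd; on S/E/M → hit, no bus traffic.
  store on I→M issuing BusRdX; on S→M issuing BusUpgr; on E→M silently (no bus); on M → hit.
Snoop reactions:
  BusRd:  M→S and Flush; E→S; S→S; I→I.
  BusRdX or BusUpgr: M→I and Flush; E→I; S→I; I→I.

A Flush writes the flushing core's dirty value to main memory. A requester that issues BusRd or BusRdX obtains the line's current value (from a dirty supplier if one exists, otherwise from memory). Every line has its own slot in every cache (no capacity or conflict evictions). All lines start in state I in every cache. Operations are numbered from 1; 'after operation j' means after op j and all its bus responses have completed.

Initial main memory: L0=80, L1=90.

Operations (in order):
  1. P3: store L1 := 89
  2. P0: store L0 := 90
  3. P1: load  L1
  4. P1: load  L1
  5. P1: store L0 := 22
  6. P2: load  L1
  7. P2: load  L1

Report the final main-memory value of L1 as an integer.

memory[L1] = 89

1. P3: store L1 := 89  bus=[BusRdX]  L1: P0=I P1=I P2=I P3=M  mem[L1]=90
2. P0: store L0 := 90  bus=[BusRdX]  L0: P0=M P1=I P2=I P3=I  mem[L0]=80
3. P1: load  L1  bus=[BusRd,Flush]  L1: P0=I P1=S P2=I P3=S  mem[L1]=89
4. P1: load  L1  bus=[-]  L1: P0=I P1=S P2=I P3=S  mem[L1]=89
5. P1: store L0 := 22  bus=[BusRdX,Flush]  L0: P0=I P1=M P2=I P3=I  mem[L0]=90
6. P2: load  L1  bus=[BusRd]  L1: P0=I P1=S P2=S P3=S  mem[L1]=89
7. P2: load  L1  bus=[-]  L1: P0=I P1=S P2=S P3=S  mem[L1]=89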